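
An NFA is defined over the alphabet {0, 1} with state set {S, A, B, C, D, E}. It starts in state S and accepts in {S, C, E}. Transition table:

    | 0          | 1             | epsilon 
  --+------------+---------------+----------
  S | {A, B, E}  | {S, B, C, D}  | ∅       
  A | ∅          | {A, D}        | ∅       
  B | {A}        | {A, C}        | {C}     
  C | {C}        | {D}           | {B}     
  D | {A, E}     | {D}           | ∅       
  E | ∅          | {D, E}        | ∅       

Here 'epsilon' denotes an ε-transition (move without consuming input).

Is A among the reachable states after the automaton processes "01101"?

Start in {S}.
Read '0': {S} → {A, B, C, E}.
Read '1': {A, B, C, E} → {A, B, C, D, E}.
Read '1': {A, B, C, D, E} → {A, B, C, D, E}.
Read '0': {A, B, C, D, E} → {A, B, C, E}.
Read '1': {A, B, C, E} → {A, B, C, D, E}.
State A is in {A, B, C, D, E}.

Yes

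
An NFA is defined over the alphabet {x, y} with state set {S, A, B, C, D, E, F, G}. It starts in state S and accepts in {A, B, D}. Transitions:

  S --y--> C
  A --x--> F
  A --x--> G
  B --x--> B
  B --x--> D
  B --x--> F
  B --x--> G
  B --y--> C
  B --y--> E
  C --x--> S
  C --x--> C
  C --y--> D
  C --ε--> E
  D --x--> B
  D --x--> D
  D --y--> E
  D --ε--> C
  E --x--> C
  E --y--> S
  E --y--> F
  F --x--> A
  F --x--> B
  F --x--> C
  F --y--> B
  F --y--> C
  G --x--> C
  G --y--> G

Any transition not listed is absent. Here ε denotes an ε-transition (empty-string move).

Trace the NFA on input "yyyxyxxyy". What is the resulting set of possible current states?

{S, B, C, D, E, F, G}

Start in {S}.
Read 'y': S→{C}; union {C}; ε-closure = {C, E}.
Read 'y': C→{D}, E→{S, F}; union {S, D, F}; ε-closure = {S, C, D, E, F}.
Read 'y': S→{C}, C→{D}, D→{E}, E→{S, F}, F→{B, C}; now {S, B, C, D, E, F}.
Read 'x': S→∅, B→{B, D, F, G}, C→{S, C}, D→{B, D}, E→{C}, F→{A, B, C}; union {S, A, B, C, D, F, G}; ε-closure = {S, A, B, C, D, E, F, G}.
Read 'y': S→{C}, A→∅, B→{C, E}, C→{D}, D→{E}, E→{S, F}, F→{B, C}, G→{G}; now {S, B, C, D, E, F, G}.
Read 'x': S→∅, B→{B, D, F, G}, C→{S, C}, D→{B, D}, E→{C}, F→{A, B, C}, G→{C}; union {S, A, B, C, D, F, G}; ε-closure = {S, A, B, C, D, E, F, G}.
Read 'x': S→∅, A→{F, G}, B→{B, D, F, G}, C→{S, C}, D→{B, D}, E→{C}, F→{A, B, C}, G→{C}; union {S, A, B, C, D, F, G}; ε-closure = {S, A, B, C, D, E, F, G}.
Read 'y': S→{C}, A→∅, B→{C, E}, C→{D}, D→{E}, E→{S, F}, F→{B, C}, G→{G}; now {S, B, C, D, E, F, G}.
Read 'y': S→{C}, B→{C, E}, C→{D}, D→{E}, E→{S, F}, F→{B, C}, G→{G}; now {S, B, C, D, E, F, G}.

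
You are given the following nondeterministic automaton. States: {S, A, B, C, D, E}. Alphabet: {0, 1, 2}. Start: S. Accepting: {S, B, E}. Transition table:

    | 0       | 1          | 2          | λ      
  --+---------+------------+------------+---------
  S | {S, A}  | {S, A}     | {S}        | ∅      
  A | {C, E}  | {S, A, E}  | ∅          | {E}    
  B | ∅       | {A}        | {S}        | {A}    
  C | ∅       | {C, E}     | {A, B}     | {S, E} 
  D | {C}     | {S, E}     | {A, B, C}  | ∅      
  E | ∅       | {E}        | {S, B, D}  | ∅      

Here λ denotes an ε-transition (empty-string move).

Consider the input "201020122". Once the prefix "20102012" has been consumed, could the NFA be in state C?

Start in {S}.
Read '2': {S} → {S}.
Read '0': {S} → {S, A, E}.
Read '1': {S, A, E} → {S, A, E}.
Read '0': {S, A, E} → {S, A, C, E}.
Read '2': {S, A, C, E} → {S, A, B, D, E}.
Read '0': {S, A, B, D, E} → {S, A, C, E}.
Read '1': {S, A, C, E} → {S, A, C, E}.
Read '2': {S, A, C, E} → {S, A, B, D, E}.
State C is not in {S, A, B, D, E}.

No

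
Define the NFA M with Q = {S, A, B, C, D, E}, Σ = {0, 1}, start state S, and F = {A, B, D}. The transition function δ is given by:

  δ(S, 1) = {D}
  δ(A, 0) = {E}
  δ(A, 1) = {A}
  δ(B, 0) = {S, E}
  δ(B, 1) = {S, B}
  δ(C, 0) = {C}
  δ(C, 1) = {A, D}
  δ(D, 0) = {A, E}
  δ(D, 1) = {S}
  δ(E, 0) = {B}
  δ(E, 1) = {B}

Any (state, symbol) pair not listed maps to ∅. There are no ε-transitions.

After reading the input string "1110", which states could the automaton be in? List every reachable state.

{A, E}

Start in {S}.
Read '1': S→{D}; now {D}.
Read '1': D→{S}; now {S}.
Read '1': S→{D}; now {D}.
Read '0': D→{A, E}; now {A, E}.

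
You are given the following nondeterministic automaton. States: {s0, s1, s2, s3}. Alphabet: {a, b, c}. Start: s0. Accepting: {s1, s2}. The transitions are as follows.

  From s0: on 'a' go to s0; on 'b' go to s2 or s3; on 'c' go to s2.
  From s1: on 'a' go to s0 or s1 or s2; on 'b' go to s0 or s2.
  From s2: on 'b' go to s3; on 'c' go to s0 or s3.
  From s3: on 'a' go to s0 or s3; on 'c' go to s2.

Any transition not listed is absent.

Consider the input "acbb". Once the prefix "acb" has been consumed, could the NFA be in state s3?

Yes

Start in {s0}.
Read 'a': {s0} → {s0}.
Read 'c': {s0} → {s2}.
Read 'b': {s2} → {s3}.
State s3 is in {s3}.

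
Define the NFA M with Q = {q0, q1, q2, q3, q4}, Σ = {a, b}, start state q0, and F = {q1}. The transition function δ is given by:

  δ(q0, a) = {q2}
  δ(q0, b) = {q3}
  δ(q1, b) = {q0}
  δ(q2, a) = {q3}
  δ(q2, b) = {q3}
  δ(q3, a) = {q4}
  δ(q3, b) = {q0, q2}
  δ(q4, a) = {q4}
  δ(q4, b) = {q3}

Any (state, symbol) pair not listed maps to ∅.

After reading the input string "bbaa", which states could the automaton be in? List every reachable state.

Start in {q0}.
Read 'b': {q0} → {q3}.
Read 'b': {q3} → {q0, q2}.
Read 'a': {q0, q2} → {q2, q3}.
Read 'a': {q2, q3} → {q3, q4}.

{q3, q4}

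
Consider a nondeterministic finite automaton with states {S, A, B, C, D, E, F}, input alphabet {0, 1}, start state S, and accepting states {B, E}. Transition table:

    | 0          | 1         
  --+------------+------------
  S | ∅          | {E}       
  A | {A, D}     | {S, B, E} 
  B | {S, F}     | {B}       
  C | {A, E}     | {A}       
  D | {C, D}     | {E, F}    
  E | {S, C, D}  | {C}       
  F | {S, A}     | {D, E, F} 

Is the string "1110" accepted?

No

Start in {S}.
Read '1': S→{E}; now {E}.
Read '1': E→{C}; now {C}.
Read '1': C→{A}; now {A}.
Read '0': A→{A, D}; now {A, D}.
The final set {A, D} contains no accepting state.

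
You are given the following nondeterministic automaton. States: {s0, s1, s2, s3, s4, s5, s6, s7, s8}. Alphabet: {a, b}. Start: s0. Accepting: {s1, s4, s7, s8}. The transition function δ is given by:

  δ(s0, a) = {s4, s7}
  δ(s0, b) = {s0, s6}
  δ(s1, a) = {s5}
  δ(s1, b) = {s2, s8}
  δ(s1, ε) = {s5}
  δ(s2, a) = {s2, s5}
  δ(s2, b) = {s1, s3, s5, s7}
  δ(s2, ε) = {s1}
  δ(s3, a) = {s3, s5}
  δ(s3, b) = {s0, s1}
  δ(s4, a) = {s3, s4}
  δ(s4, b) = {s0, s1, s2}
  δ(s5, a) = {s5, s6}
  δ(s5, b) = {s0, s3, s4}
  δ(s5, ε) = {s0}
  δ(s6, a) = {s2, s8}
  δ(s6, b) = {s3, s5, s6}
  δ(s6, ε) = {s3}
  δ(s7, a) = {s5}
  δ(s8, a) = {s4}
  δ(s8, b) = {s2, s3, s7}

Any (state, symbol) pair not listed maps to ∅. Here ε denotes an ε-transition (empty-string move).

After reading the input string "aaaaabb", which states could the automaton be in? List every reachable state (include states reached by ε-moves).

Start in {s0}.
Read 'a': {s0} → {s4, s7}.
Read 'a': {s4, s7} → {s0, s3, s4, s5}.
Read 'a': {s0, s3, s4, s5} → {s0, s3, s4, s5, s6, s7}.
Read 'a': {s0, s3, s4, s5, s6, s7} → {s0, s1, s2, s3, s4, s5, s6, s7, s8}.
Read 'a': {s0, s1, s2, s3, s4, s5, s6, s7, s8} → {s0, s1, s2, s3, s4, s5, s6, s7, s8}.
Read 'b': {s0, s1, s2, s3, s4, s5, s6, s7, s8} → {s0, s1, s2, s3, s4, s5, s6, s7, s8}.
Read 'b': {s0, s1, s2, s3, s4, s5, s6, s7, s8} → {s0, s1, s2, s3, s4, s5, s6, s7, s8}.

{s0, s1, s2, s3, s4, s5, s6, s7, s8}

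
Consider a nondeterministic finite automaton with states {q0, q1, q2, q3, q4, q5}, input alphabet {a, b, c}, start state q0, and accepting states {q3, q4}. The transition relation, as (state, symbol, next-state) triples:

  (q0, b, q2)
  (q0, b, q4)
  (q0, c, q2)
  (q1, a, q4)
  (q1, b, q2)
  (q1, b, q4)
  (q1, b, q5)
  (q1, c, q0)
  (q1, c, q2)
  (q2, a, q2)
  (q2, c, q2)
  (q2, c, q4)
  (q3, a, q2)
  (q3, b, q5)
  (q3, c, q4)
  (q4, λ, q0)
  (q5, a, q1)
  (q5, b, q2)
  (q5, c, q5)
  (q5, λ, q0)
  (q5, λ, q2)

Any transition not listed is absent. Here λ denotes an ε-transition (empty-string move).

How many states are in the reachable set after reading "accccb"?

Start in {q0}.
Read 'a': {q0} → ∅.
The set is empty and remains empty for the remaining 5 symbols.
That set has 0 states.

0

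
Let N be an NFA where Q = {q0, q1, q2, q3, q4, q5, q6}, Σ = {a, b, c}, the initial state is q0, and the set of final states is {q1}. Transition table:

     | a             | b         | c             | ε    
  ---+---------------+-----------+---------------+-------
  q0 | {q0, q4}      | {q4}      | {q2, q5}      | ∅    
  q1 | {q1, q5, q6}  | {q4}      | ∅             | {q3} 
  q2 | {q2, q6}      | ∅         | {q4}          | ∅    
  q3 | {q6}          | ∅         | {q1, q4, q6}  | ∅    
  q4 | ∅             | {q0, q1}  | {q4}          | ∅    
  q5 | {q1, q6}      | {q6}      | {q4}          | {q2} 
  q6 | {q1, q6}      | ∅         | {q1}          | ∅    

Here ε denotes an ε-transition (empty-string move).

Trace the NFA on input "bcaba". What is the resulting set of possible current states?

∅

Start in {q0}.
Read 'b': {q0} → {q4}.
Read 'c': {q4} → {q4}.
Read 'a': {q4} → ∅.
The set is empty and remains empty for the remaining 2 symbols.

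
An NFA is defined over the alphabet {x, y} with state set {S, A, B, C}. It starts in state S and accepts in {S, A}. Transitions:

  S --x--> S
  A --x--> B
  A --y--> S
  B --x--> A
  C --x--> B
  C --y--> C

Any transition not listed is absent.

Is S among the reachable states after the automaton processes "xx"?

Yes

Start in {S}.
Read 'x': {S} → {S}.
Read 'x': {S} → {S}.
State S is in {S}.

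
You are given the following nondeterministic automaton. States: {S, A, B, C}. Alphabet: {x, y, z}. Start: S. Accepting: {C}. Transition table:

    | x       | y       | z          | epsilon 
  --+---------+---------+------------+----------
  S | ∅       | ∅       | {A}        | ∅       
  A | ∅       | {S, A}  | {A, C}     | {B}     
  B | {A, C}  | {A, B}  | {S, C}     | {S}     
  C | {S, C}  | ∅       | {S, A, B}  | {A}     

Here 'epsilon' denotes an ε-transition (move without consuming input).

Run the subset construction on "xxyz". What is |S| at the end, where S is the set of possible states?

Start in {S}.
Read 'x': S→∅; now ∅.
The set is empty and remains empty for the remaining 3 symbols.
That set has 0 states.

0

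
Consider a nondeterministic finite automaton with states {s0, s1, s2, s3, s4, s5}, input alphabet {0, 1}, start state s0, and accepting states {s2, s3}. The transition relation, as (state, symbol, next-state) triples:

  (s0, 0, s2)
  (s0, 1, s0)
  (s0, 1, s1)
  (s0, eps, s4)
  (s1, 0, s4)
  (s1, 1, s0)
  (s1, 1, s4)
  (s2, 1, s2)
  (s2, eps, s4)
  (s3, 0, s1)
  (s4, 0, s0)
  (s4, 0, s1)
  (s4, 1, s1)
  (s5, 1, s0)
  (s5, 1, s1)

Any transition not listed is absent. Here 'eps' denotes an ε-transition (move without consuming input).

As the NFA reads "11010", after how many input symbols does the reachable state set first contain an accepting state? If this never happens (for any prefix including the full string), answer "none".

Start: ε-closure({s0}) = {s0, s4}.
Read '1': {s0, s4} → {s0, s1, s4}.
Read '1': {s0, s1, s4} → {s0, s1, s4}.
Read '0': {s0, s1, s4} → {s0, s1, s2, s4}.
None of the earlier sets intersect F, but {s0, s1, s2, s4} does.

3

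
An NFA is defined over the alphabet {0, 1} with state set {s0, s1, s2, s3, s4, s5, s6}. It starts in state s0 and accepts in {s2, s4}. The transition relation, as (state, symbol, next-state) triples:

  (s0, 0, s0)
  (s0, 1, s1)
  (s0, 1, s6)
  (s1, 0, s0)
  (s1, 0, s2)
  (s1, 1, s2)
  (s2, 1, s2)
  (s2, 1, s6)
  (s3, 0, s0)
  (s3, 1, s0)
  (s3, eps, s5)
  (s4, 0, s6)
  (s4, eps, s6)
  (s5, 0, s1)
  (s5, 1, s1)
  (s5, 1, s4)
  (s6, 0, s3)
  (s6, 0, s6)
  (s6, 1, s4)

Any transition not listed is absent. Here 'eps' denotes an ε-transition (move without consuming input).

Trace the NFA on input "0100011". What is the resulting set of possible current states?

{s1, s2, s4, s6}

Start in {s0}.
Read '0': s0→{s0}; now {s0}.
Read '1': s0→{s1, s6}; now {s1, s6}.
Read '0': s1→{s0, s2}, s6→{s3, s6}; union {s0, s2, s3, s6}; ε-closure = {s0, s2, s3, s5, s6}.
Read '0': s0→{s0}, s2→∅, s3→{s0}, s5→{s1}, s6→{s3, s6}; union {s0, s1, s3, s6}; ε-closure = {s0, s1, s3, s5, s6}.
Read '0': s0→{s0}, s1→{s0, s2}, s3→{s0}, s5→{s1}, s6→{s3, s6}; union {s0, s1, s2, s3, s6}; ε-closure = {s0, s1, s2, s3, s5, s6}.
Read '1': s0→{s1, s6}, s1→{s2}, s2→{s2, s6}, s3→{s0}, s5→{s1, s4}, s6→{s4}; now {s0, s1, s2, s4, s6}.
Read '1': s0→{s1, s6}, s1→{s2}, s2→{s2, s6}, s4→∅, s6→{s4}; now {s1, s2, s4, s6}.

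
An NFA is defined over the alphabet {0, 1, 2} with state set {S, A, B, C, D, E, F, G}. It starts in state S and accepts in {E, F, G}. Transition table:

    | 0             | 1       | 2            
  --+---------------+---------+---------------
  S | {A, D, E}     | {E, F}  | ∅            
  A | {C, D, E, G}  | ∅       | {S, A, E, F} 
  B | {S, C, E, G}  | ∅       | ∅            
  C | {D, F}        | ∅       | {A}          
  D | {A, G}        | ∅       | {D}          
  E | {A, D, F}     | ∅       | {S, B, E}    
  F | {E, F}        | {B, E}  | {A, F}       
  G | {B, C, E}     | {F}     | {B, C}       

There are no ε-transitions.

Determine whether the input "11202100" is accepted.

Start in {S}.
Read '1': S→{E, F}; now {E, F}.
Read '1': E→∅, F→{B, E}; now {B, E}.
Read '2': B→∅, E→{S, B, E}; now {S, B, E}.
Read '0': S→{A, D, E}, B→{S, C, E, G}, E→{A, D, F}; now {S, A, C, D, E, F, G}.
Read '2': S→∅, A→{S, A, E, F}, C→{A}, D→{D}, E→{S, B, E}, F→{A, F}, G→{B, C}; now {S, A, B, C, D, E, F}.
Read '1': S→{E, F}, A→∅, B→∅, C→∅, D→∅, E→∅, F→{B, E}; now {B, E, F}.
Read '0': B→{S, C, E, G}, E→{A, D, F}, F→{E, F}; now {S, A, C, D, E, F, G}.
Read '0': S→{A, D, E}, A→{C, D, E, G}, C→{D, F}, D→{A, G}, E→{A, D, F}, F→{E, F}, G→{B, C, E}; now {A, B, C, D, E, F, G}.
The final set {A, B, C, D, E, F, G} contains the accepting states E, F, G.

Yes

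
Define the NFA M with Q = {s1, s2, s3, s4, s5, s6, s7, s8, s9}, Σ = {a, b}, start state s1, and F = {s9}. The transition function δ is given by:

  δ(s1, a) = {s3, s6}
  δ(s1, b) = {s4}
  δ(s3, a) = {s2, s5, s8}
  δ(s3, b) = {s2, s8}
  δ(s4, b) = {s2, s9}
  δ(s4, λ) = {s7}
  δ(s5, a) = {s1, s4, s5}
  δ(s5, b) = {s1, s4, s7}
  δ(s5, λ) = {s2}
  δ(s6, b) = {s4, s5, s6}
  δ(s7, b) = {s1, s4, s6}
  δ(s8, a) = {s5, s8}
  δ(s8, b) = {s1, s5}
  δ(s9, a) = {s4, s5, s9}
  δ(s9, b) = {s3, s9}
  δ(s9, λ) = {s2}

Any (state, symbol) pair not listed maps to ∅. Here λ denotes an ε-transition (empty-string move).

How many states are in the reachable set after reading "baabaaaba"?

Start in {s1}.
Read 'b': {s1} → {s4, s7}.
Read 'a': {s4, s7} → ∅.
The set is empty and remains empty for the remaining 7 symbols.
That set has 0 states.

0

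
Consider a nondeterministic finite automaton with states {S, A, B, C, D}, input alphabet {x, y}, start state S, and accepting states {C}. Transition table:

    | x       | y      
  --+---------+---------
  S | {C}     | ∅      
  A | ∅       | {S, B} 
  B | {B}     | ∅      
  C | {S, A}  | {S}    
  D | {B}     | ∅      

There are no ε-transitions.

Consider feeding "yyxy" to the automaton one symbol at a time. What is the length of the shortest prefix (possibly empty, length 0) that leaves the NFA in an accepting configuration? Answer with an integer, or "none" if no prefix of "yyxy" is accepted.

Start in {S}.
Read 'y': S→∅; now ∅.
The set is empty and remains empty for the remaining 3 symbols.
No reachable set along the way intersects F.

none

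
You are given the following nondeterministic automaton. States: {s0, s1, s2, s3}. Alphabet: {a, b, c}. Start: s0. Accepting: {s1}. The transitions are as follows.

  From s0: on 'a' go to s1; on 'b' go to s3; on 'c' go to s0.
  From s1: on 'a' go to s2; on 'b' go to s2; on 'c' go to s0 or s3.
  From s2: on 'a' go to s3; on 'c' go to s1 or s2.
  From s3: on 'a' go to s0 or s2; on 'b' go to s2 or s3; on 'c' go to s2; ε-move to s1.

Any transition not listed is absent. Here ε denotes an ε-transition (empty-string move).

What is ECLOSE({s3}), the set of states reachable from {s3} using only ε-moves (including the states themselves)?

Begin with {s3}.
ε-move s3 → s1; add s1.

{s1, s3}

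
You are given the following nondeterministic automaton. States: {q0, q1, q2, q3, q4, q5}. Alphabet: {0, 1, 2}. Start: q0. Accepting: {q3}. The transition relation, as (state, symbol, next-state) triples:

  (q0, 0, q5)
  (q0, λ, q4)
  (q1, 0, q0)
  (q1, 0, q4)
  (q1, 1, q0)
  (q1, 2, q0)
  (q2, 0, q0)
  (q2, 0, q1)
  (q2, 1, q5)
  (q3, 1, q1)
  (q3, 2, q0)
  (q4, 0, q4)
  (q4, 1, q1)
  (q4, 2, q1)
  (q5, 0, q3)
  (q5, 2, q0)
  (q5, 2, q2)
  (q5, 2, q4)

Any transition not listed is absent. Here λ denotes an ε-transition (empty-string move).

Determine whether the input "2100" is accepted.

Yes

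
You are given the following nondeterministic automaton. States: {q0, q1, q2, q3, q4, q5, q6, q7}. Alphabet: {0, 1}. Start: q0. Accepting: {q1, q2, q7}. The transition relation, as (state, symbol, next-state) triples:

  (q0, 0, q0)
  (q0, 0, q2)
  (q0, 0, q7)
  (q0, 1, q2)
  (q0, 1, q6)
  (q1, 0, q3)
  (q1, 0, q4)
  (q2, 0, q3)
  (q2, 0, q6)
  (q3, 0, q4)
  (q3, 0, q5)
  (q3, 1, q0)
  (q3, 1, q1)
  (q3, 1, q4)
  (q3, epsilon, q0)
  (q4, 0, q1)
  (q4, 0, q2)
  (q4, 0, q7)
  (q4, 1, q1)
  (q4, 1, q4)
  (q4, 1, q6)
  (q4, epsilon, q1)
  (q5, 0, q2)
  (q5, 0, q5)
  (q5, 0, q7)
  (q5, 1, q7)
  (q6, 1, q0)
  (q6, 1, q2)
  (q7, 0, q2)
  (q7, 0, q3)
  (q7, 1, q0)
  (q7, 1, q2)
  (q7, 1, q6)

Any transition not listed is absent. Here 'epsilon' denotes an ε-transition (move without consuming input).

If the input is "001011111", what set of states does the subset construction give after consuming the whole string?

{q0, q1, q2, q4, q6}

Start in {q0}.
Read '0': {q0} → {q0, q2, q7}.
Read '0': {q0, q2, q7} → {q0, q2, q3, q6, q7}.
Read '1': {q0, q2, q3, q6, q7} → {q0, q1, q2, q4, q6}.
Read '0': {q0, q1, q2, q4, q6} → {q0, q1, q2, q3, q4, q6, q7}.
Read '1': {q0, q1, q2, q3, q4, q6, q7} → {q0, q1, q2, q4, q6}.
Read '1': {q0, q1, q2, q4, q6} → {q0, q1, q2, q4, q6}.
Read '1': {q0, q1, q2, q4, q6} → {q0, q1, q2, q4, q6}.
Read '1': {q0, q1, q2, q4, q6} → {q0, q1, q2, q4, q6}.
Read '1': {q0, q1, q2, q4, q6} → {q0, q1, q2, q4, q6}.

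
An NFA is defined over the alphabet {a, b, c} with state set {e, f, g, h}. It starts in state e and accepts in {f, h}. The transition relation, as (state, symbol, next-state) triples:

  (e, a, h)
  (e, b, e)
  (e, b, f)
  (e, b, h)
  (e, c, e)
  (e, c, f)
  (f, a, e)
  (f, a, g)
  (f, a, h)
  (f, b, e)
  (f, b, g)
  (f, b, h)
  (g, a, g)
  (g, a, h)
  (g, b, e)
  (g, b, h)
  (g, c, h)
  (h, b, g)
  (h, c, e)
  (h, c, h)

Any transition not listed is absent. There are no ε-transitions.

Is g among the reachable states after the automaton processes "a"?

Start in {e}.
Read 'a': e→{h}; now {h}.
State g is not in {h}.

No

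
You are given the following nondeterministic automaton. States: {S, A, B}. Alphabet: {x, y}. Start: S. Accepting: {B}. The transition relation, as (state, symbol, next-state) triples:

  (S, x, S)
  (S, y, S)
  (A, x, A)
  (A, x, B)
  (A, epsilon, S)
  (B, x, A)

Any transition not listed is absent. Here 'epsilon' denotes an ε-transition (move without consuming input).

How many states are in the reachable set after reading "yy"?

1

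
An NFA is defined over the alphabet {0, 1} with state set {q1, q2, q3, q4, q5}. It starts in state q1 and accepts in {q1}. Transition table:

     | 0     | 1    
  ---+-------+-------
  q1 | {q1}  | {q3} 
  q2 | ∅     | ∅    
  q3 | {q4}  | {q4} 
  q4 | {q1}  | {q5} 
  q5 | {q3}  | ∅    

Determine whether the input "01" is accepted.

Start in {q1}.
Read '0': {q1} → {q1}.
Read '1': {q1} → {q3}.
The final set {q3} contains no accepting state.

No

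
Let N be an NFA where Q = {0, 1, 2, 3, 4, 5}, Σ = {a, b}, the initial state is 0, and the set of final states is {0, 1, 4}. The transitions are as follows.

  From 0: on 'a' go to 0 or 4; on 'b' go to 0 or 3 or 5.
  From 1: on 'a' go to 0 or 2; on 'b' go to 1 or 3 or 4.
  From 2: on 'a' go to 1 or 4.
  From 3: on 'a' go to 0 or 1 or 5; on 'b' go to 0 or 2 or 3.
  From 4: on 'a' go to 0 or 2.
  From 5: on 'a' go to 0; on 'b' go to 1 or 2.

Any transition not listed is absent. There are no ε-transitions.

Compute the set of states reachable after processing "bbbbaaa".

Start in {0}.
Read 'b': {0} → {0, 3, 5}.
Read 'b': {0, 3, 5} → {0, 1, 2, 3, 5}.
Read 'b': {0, 1, 2, 3, 5} → {0, 1, 2, 3, 4, 5}.
Read 'b': {0, 1, 2, 3, 4, 5} → {0, 1, 2, 3, 4, 5}.
Read 'a': {0, 1, 2, 3, 4, 5} → {0, 1, 2, 4, 5}.
Read 'a': {0, 1, 2, 4, 5} → {0, 1, 2, 4}.
Read 'a': {0, 1, 2, 4} → {0, 1, 2, 4}.

{0, 1, 2, 4}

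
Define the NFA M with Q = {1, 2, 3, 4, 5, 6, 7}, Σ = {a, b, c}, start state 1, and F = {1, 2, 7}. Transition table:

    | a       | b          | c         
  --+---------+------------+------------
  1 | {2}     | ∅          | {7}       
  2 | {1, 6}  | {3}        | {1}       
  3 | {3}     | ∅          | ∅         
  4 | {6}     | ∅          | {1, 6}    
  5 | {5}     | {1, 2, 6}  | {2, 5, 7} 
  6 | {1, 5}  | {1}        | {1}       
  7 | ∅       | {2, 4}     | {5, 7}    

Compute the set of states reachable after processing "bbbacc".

∅

Start in {1}.
Read 'b': 1→∅; now ∅.
The set is empty and remains empty for the remaining 5 symbols.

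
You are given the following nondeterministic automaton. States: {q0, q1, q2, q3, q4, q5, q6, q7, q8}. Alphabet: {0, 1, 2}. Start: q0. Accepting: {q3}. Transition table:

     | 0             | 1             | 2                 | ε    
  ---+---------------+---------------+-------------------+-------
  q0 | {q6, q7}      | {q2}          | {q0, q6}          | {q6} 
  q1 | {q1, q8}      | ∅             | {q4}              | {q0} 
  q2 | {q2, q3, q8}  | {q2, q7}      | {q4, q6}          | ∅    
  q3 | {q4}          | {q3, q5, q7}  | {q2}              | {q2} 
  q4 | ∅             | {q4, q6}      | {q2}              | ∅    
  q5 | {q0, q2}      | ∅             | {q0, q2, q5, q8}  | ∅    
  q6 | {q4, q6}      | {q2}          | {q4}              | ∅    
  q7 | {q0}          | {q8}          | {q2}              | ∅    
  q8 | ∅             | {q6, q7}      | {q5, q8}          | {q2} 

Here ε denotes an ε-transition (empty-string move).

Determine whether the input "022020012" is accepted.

No

Start: ε-closure({q0}) = {q0, q6}.
Read '0': q0→{q6, q7}, q6→{q4, q6}; now {q4, q6, q7}.
Read '2': q4→{q2}, q6→{q4}, q7→{q2}; now {q2, q4}.
Read '2': q2→{q4, q6}, q4→{q2}; now {q2, q4, q6}.
Read '0': q2→{q2, q3, q8}, q4→∅, q6→{q4, q6}; now {q2, q3, q4, q6, q8}.
Read '2': q2→{q4, q6}, q3→{q2}, q4→{q2}, q6→{q4}, q8→{q5, q8}; now {q2, q4, q5, q6, q8}.
Read '0': q2→{q2, q3, q8}, q4→∅, q5→{q0, q2}, q6→{q4, q6}, q8→∅; now {q0, q2, q3, q4, q6, q8}.
Read '0': q0→{q6, q7}, q2→{q2, q3, q8}, q3→{q4}, q4→∅, q6→{q4, q6}, q8→∅; now {q2, q3, q4, q6, q7, q8}.
Read '1': q2→{q2, q7}, q3→{q3, q5, q7}, q4→{q4, q6}, q6→{q2}, q7→{q8}, q8→{q6, q7}; now {q2, q3, q4, q5, q6, q7, q8}.
Read '2': q2→{q4, q6}, q3→{q2}, q4→{q2}, q5→{q0, q2, q5, q8}, q6→{q4}, q7→{q2}, q8→{q5, q8}; now {q0, q2, q4, q5, q6, q8}.
The final set {q0, q2, q4, q5, q6, q8} contains no accepting state.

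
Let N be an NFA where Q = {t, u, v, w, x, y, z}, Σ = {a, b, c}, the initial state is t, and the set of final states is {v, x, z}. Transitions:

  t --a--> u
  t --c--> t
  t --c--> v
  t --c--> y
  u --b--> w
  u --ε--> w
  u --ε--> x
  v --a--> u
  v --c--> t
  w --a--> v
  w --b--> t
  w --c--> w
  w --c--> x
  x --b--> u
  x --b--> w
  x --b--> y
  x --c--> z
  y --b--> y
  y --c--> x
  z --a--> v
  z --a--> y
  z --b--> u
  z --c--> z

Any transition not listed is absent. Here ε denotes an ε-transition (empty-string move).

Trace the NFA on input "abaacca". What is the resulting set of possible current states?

{u, v, w, x, y}

Start in {t}.
Read 'a': t→{u}; union {u}; ε-closure = {u, w, x}.
Read 'b': u→{w}, w→{t}, x→{u, w, y}; union {t, u, w, y}; ε-closure = {t, u, w, x, y}.
Read 'a': t→{u}, u→∅, w→{v}, x→∅, y→∅; union {u, v}; ε-closure = {u, v, w, x}.
Read 'a': u→∅, v→{u}, w→{v}, x→∅; union {u, v}; ε-closure = {u, v, w, x}.
Read 'c': u→∅, v→{t}, w→{w, x}, x→{z}; now {t, w, x, z}.
Read 'c': t→{t, v, y}, w→{w, x}, x→{z}, z→{z}; now {t, v, w, x, y, z}.
Read 'a': t→{u}, v→{u}, w→{v}, x→∅, y→∅, z→{v, y}; union {u, v, y}; ε-closure = {u, v, w, x, y}.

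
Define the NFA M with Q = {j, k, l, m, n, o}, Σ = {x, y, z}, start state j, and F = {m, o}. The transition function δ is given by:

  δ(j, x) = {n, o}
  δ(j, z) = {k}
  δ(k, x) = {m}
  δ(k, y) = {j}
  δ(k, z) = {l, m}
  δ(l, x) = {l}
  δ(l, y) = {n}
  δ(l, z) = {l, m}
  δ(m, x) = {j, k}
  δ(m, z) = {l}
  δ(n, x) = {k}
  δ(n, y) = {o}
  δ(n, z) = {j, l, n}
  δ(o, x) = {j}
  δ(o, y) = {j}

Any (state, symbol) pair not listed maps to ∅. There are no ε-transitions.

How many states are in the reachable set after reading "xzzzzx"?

Start in {j}.
Read 'x': {j} → {n, o}.
Read 'z': {n, o} → {j, l, n}.
Read 'z': {j, l, n} → {j, k, l, m, n}.
Read 'z': {j, k, l, m, n} → {j, k, l, m, n}.
Read 'z': {j, k, l, m, n} → {j, k, l, m, n}.
Read 'x': {j, k, l, m, n} → {j, k, l, m, n, o}.
That set has 6 states.

6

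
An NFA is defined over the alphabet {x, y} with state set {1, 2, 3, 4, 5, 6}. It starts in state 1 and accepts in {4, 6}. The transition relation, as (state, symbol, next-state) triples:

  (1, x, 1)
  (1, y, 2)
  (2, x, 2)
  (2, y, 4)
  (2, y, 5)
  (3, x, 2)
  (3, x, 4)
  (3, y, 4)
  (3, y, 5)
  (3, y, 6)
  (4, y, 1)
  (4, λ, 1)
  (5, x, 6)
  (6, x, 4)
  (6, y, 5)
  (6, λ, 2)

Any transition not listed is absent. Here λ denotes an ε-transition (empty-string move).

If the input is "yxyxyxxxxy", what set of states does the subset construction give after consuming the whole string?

{1, 2, 4, 5}

Start in {1}.
Read 'y': 1→{2}; now {2}.
Read 'x': 2→{2}; now {2}.
Read 'y': 2→{4, 5}; union {4, 5}; ε-closure = {1, 4, 5}.
Read 'x': 1→{1}, 4→∅, 5→{6}; union {1, 6}; ε-closure = {1, 2, 6}.
Read 'y': 1→{2}, 2→{4, 5}, 6→{5}; union {2, 4, 5}; ε-closure = {1, 2, 4, 5}.
Read 'x': 1→{1}, 2→{2}, 4→∅, 5→{6}; now {1, 2, 6}.
Read 'x': 1→{1}, 2→{2}, 6→{4}; now {1, 2, 4}.
Read 'x': 1→{1}, 2→{2}, 4→∅; now {1, 2}.
Read 'x': 1→{1}, 2→{2}; now {1, 2}.
Read 'y': 1→{2}, 2→{4, 5}; union {2, 4, 5}; ε-closure = {1, 2, 4, 5}.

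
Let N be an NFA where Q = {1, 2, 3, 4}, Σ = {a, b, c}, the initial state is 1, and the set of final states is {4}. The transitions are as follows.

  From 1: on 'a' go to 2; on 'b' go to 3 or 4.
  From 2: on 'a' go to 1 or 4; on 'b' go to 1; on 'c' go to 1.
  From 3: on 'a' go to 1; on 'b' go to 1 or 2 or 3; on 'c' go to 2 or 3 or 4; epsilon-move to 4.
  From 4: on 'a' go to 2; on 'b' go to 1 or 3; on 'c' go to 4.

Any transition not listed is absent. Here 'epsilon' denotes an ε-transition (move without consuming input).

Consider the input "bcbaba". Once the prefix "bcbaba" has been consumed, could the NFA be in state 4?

No

Start in {1}.
Read 'b': {1} → {3, 4}.
Read 'c': {3, 4} → {2, 3, 4}.
Read 'b': {2, 3, 4} → {1, 2, 3, 4}.
Read 'a': {1, 2, 3, 4} → {1, 2, 4}.
Read 'b': {1, 2, 4} → {1, 3, 4}.
Read 'a': {1, 3, 4} → {1, 2}.
State 4 is not in {1, 2}.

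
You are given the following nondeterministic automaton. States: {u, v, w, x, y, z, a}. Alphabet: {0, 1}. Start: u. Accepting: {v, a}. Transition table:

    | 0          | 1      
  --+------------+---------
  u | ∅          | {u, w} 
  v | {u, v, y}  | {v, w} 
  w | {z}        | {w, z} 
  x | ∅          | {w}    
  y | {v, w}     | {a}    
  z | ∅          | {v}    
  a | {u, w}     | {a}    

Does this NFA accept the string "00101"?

No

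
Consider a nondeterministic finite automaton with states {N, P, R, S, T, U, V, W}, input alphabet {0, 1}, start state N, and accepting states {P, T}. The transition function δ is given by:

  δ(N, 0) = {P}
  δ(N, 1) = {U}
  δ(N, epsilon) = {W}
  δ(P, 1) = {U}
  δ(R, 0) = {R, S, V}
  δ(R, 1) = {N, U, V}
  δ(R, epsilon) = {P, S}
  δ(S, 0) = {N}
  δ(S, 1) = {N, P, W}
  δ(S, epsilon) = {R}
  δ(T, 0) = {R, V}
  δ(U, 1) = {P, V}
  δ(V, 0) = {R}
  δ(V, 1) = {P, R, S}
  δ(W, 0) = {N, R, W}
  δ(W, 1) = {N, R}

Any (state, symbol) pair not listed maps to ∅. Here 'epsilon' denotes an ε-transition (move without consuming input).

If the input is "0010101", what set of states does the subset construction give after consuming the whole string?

Start: ε-closure({N}) = {N, W}.
Read '0': N→{P}, W→{N, R, W}; union {N, P, R, W}; ε-closure = {N, P, R, S, W}.
Read '0': N→{P}, P→∅, R→{R, S, V}, S→{N}, W→{N, R, W}; now {N, P, R, S, V, W}.
Read '1': N→{U}, P→{U}, R→{N, U, V}, S→{N, P, W}, V→{P, R, S}, W→{N, R}; now {N, P, R, S, U, V, W}.
Read '0': N→{P}, P→∅, R→{R, S, V}, S→{N}, U→∅, V→{R}, W→{N, R, W}; now {N, P, R, S, V, W}.
Read '1': N→{U}, P→{U}, R→{N, U, V}, S→{N, P, W}, V→{P, R, S}, W→{N, R}; now {N, P, R, S, U, V, W}.
Read '0': N→{P}, P→∅, R→{R, S, V}, S→{N}, U→∅, V→{R}, W→{N, R, W}; now {N, P, R, S, V, W}.
Read '1': N→{U}, P→{U}, R→{N, U, V}, S→{N, P, W}, V→{P, R, S}, W→{N, R}; now {N, P, R, S, U, V, W}.

{N, P, R, S, U, V, W}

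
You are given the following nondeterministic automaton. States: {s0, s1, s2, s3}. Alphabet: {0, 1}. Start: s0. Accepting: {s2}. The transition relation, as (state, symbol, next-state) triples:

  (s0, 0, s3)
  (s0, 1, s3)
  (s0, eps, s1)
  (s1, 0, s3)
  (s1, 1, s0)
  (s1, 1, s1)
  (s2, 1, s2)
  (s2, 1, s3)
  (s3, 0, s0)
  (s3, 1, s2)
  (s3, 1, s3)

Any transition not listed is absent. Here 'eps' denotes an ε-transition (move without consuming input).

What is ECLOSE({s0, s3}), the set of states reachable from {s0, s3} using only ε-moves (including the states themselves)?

{s0, s1, s3}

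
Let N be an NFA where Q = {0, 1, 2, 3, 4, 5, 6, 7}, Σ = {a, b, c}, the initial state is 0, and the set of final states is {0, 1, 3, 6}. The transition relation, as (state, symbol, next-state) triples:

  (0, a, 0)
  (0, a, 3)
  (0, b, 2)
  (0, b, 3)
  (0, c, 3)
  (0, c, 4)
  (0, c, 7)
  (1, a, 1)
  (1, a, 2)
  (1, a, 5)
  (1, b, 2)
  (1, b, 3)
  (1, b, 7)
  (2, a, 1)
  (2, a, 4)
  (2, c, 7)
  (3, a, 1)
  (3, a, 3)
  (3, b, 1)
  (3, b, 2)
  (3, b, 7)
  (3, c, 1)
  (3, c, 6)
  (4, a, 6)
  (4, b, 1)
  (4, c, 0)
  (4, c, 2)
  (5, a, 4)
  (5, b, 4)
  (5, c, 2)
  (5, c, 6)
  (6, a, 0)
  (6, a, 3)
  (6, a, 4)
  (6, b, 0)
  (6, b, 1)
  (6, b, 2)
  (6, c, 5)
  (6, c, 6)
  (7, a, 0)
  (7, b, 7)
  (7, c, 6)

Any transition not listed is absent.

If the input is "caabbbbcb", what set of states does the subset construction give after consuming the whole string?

{0, 1, 2, 3, 7}

Start in {0}.
Read 'c': {0} → {3, 4, 7}.
Read 'a': {3, 4, 7} → {0, 1, 3, 6}.
Read 'a': {0, 1, 3, 6} → {0, 1, 2, 3, 4, 5}.
Read 'b': {0, 1, 2, 3, 4, 5} → {1, 2, 3, 4, 7}.
Read 'b': {1, 2, 3, 4, 7} → {1, 2, 3, 7}.
Read 'b': {1, 2, 3, 7} → {1, 2, 3, 7}.
Read 'b': {1, 2, 3, 7} → {1, 2, 3, 7}.
Read 'c': {1, 2, 3, 7} → {1, 6, 7}.
Read 'b': {1, 6, 7} → {0, 1, 2, 3, 7}.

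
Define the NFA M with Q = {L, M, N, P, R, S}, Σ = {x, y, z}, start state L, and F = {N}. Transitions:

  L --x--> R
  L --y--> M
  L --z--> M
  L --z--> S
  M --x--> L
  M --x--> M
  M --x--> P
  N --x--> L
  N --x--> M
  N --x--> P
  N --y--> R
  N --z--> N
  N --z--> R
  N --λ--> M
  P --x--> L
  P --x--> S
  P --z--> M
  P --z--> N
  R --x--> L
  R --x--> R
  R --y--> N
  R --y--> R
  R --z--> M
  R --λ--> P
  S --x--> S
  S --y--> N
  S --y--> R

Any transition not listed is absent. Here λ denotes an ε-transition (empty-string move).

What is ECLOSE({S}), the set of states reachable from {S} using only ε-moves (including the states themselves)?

Begin with {S}.
No ε-moves leave this set, so the closure equals the set itself.

{S}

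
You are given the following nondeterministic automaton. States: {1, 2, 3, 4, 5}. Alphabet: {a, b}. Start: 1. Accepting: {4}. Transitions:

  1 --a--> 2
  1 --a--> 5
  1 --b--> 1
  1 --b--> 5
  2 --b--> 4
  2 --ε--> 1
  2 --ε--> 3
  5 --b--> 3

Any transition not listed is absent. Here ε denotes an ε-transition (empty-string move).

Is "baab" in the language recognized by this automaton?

Start in {1}.
Read 'b': {1} → {1, 5}.
Read 'a': {1, 5} → {1, 2, 3, 5}.
Read 'a': {1, 2, 3, 5} → {1, 2, 3, 5}.
Read 'b': {1, 2, 3, 5} → {1, 3, 4, 5}.
The final set {1, 3, 4, 5} contains the accepting state 4.

Yes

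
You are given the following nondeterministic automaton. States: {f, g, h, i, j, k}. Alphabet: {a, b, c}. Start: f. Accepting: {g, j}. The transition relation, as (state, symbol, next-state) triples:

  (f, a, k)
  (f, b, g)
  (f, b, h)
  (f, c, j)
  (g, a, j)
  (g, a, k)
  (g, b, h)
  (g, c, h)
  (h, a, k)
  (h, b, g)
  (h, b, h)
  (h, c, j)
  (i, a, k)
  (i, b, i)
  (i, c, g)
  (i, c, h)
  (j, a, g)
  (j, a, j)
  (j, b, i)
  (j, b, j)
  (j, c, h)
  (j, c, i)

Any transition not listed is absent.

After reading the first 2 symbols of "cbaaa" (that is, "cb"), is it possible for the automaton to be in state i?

Yes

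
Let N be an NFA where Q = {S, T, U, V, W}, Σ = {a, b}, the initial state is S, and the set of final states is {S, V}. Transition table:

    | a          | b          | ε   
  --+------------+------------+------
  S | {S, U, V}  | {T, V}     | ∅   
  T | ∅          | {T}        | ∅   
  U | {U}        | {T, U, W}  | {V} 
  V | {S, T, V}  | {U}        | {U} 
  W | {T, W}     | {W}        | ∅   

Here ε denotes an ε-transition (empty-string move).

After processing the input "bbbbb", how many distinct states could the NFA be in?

4

Start in {S}.
Read 'b': {S} → {T, U, V}.
Read 'b': {T, U, V} → {T, U, V, W}.
Read 'b': {T, U, V, W} → {T, U, V, W}.
Read 'b': {T, U, V, W} → {T, U, V, W}.
Read 'b': {T, U, V, W} → {T, U, V, W}.
That set has 4 states.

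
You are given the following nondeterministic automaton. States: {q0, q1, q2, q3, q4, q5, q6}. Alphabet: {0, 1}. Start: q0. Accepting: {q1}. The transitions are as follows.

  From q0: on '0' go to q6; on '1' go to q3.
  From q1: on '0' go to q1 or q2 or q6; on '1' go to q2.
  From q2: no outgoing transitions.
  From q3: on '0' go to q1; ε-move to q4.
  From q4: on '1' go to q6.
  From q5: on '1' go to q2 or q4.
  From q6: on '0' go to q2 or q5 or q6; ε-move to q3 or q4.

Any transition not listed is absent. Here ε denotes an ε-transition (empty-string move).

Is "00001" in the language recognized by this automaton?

Start in {q0}.
Read '0': q0→{q6}; union {q6}; ε-closure = {q3, q4, q6}.
Read '0': q3→{q1}, q4→∅, q6→{q2, q5, q6}; union {q1, q2, q5, q6}; ε-closure = {q1, q2, q3, q4, q5, q6}.
Read '0': q1→{q1, q2, q6}, q2→∅, q3→{q1}, q4→∅, q5→∅, q6→{q2, q5, q6}; union {q1, q2, q5, q6}; ε-closure = {q1, q2, q3, q4, q5, q6}.
Read '0': q1→{q1, q2, q6}, q2→∅, q3→{q1}, q4→∅, q5→∅, q6→{q2, q5, q6}; union {q1, q2, q5, q6}; ε-closure = {q1, q2, q3, q4, q5, q6}.
Read '1': q1→{q2}, q2→∅, q3→∅, q4→{q6}, q5→{q2, q4}, q6→∅; union {q2, q4, q6}; ε-closure = {q2, q3, q4, q6}.
The final set {q2, q3, q4, q6} contains no accepting state.

No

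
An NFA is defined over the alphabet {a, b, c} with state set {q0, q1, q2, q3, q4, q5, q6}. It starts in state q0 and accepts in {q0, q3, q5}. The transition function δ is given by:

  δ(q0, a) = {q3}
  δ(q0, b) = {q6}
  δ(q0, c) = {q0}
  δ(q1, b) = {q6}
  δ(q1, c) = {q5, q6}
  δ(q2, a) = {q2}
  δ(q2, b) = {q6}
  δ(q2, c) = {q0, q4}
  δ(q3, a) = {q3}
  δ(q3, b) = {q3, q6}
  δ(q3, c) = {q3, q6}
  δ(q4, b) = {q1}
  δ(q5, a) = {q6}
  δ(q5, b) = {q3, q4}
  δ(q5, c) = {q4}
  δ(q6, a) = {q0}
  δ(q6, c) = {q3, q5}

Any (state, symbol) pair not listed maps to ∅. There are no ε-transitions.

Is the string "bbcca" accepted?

Start in {q0}.
Read 'b': {q0} → {q6}.
Read 'b': {q6} → ∅.
The set is empty and remains empty for the remaining 3 symbols.
The final set ∅ contains no accepting state.

No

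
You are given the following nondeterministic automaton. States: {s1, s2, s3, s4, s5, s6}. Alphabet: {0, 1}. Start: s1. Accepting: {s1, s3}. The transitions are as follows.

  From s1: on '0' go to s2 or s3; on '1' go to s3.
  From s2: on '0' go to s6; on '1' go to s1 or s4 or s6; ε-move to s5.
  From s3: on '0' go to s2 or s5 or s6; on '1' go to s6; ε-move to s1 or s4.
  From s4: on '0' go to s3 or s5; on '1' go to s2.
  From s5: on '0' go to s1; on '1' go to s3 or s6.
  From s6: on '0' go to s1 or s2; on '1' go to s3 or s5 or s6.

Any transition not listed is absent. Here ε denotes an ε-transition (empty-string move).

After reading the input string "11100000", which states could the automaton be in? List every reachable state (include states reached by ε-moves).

{s1, s2, s3, s4, s5, s6}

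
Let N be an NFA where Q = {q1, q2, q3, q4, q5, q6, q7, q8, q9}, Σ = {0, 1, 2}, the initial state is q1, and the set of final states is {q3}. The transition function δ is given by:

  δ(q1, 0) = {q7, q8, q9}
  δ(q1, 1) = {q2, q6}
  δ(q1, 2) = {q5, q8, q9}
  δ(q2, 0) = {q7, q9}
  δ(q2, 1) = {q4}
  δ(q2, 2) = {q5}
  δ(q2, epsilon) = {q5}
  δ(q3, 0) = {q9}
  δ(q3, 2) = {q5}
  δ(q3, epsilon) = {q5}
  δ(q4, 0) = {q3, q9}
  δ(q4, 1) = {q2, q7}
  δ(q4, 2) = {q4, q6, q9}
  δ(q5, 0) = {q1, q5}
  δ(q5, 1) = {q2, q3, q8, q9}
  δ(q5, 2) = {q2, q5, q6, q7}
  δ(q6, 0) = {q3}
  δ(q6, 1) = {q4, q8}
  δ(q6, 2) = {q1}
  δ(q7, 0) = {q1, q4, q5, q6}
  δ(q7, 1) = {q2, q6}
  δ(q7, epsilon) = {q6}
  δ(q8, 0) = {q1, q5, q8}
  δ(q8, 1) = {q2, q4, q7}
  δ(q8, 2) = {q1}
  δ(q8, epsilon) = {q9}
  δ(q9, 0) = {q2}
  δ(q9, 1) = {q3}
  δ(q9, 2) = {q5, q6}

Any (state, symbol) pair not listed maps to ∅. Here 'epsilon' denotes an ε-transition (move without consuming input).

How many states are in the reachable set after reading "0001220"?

Start in {q1}.
Read '0': q1→{q7, q8, q9}; union {q7, q8, q9}; ε-closure = {q6, q7, q8, q9}.
Read '0': q6→{q3}, q7→{q1, q4, q5, q6}, q8→{q1, q5, q8}, q9→{q2}; union {q1, q2, q3, q4, q5, q6, q8}; ε-closure = {q1, q2, q3, q4, q5, q6, q8, q9}.
Read '0': q1→{q7, q8, q9}, q2→{q7, q9}, q3→{q9}, q4→{q3, q9}, q5→{q1, q5}, q6→{q3}, q8→{q1, q5, q8}, q9→{q2}; union {q1, q2, q3, q5, q7, q8, q9}; ε-closure = {q1, q2, q3, q5, q6, q7, q8, q9}.
Read '1': q1→{q2, q6}, q2→{q4}, q3→∅, q5→{q2, q3, q8, q9}, q6→{q4, q8}, q7→{q2, q6}, q8→{q2, q4, q7}, q9→{q3}; union {q2, q3, q4, q6, q7, q8, q9}; ε-closure = {q2, q3, q4, q5, q6, q7, q8, q9}.
Read '2': q2→{q5}, q3→{q5}, q4→{q4, q6, q9}, q5→{q2, q5, q6, q7}, q6→{q1}, q7→∅, q8→{q1}, q9→{q5, q6}; now {q1, q2, q4, q5, q6, q7, q9}.
Read '2': q1→{q5, q8, q9}, q2→{q5}, q4→{q4, q6, q9}, q5→{q2, q5, q6, q7}, q6→{q1}, q7→∅, q9→{q5, q6}; now {q1, q2, q4, q5, q6, q7, q8, q9}.
Read '0': q1→{q7, q8, q9}, q2→{q7, q9}, q4→{q3, q9}, q5→{q1, q5}, q6→{q3}, q7→{q1, q4, q5, q6}, q8→{q1, q5, q8}, q9→{q2}; now {q1, q2, q3, q4, q5, q6, q7, q8, q9}.
That set has 9 states.

9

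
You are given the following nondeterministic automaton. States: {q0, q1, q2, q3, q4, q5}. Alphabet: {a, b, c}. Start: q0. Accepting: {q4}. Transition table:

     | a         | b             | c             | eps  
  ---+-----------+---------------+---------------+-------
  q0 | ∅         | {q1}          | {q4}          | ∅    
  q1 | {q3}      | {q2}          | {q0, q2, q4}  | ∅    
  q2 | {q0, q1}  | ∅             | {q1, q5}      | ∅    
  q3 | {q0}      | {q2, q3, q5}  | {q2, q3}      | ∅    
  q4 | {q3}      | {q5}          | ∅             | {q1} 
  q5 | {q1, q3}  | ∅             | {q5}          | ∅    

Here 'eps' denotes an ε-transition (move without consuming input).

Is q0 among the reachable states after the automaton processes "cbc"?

No

Start in {q0}.
Read 'c': {q0} → {q1, q4}.
Read 'b': {q1, q4} → {q2, q5}.
Read 'c': {q2, q5} → {q1, q5}.
State q0 is not in {q1, q5}.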